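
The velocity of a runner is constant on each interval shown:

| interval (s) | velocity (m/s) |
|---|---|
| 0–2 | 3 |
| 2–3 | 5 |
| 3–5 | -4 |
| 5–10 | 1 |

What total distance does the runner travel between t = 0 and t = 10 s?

24 m

Distance (not displacement) is the total path length: add the absolute areas under v-t.
0–2 s: |3| × 2 = 6 m
2–3 s: |5| × 1 = 5 m
3–5 s: |-4| × 2 = 8 m
5–10 s: |1| × 5 = 5 m
Total distance = 24 m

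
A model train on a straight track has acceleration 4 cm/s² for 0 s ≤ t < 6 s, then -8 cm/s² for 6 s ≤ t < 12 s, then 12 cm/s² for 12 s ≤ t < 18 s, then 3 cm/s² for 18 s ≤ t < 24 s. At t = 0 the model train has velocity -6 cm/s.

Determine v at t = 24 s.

60 cm/s

Δv equals the area under the a-t graph; then v = v₀ + Δv.
0–6 s: 4 × 6 = 24 cm/s
6–12 s: -8 × 6 = -48 cm/s
12–18 s: 12 × 6 = 72 cm/s
18–24 s: 3 × 6 = 18 cm/s
Δv = 66 cm/s, so v(24) = -6 + (66) = 60 cm/s.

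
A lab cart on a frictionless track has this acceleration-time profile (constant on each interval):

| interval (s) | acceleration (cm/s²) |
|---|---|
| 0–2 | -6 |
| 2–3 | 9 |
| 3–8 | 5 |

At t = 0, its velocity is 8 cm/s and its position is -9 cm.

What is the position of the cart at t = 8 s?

83 cm

On each constant-a segment, Δv = aΔt and Δx = v₀Δt + ½aΔt²; chain segment to segment.
0–2 s: v starts 8 cm/s; Δx = 8·2 + ½·-6·2² = 4 cm; v ends -4 cm/s.
2–3 s: v starts -4 cm/s; Δx = -4·1 + ½·9·1² = 0.5 cm; v ends 5 cm/s.
3–8 s: v starts 5 cm/s; Δx = 5·5 + ½·5·5² = 87.5 cm; v ends 30 cm/s.
x(8) = -9 + Σ Δx = 83 cm.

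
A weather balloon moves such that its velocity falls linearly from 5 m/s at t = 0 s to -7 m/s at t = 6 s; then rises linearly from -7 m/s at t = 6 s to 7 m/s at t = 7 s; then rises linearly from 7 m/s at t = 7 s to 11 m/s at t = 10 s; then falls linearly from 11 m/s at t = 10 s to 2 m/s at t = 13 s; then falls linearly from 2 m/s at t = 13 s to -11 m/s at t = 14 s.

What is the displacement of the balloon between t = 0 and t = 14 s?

36 m

Displacement is the signed area under the v-t curve.
0–6 s: ½(5 + -7)(6) = -6 m
6–7 s: ½(-7 + 7)(1) = 0 m
7–10 s: ½(7 + 11)(3) = 27 m
10–13 s: ½(11 + 2)(3) = 19.5 m
13–14 s: ½(2 + -11)(1) = -4.5 m
Net displacement = 36 m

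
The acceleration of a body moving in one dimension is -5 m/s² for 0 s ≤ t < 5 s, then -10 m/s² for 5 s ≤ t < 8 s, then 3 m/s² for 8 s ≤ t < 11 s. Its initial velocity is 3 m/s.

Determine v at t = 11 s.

-43 m/s

Δv equals the area under the a-t graph; then v = v₀ + Δv.
0–5 s: -5 × 5 = -25 m/s
5–8 s: -10 × 3 = -30 m/s
8–11 s: 3 × 3 = 9 m/s
Δv = -46 m/s, so v(11) = 3 + (-46) = -43 m/s.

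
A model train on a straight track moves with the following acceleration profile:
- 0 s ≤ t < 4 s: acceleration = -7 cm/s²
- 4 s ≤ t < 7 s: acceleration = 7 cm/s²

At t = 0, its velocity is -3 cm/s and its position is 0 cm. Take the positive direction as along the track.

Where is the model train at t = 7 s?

On each constant-a segment, Δv = aΔt and Δx = v₀Δt + ½aΔt²; chain segment to segment.
0–4 s: v starts -3 cm/s; Δx = -3·4 + ½·-7·4² = -68 cm; v ends -31 cm/s.
4–7 s: v starts -31 cm/s; Δx = -31·3 + ½·7·3² = -61.5 cm; v ends -10 cm/s.
x(7) = 0 + Σ Δx = -129.5 cm.

-129.5 cm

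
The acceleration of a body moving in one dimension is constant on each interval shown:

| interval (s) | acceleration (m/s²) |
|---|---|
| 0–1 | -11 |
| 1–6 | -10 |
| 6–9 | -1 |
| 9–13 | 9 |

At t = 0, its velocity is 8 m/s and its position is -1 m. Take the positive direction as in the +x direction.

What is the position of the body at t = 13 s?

On each constant-a segment, Δv = aΔt and Δx = v₀Δt + ½aΔt²; chain segment to segment.
0–1 s: v starts 8 m/s; Δx = 8·1 + ½·-11·1² = 2.5 m; v ends -3 m/s.
1–6 s: v starts -3 m/s; Δx = -3·5 + ½·-10·5² = -140 m; v ends -53 m/s.
6–9 s: v starts -53 m/s; Δx = -53·3 + ½·-1·3² = -163.5 m; v ends -56 m/s.
9–13 s: v starts -56 m/s; Δx = -56·4 + ½·9·4² = -152 m; v ends -20 m/s.
x(13) = -1 + Σ Δx = -454 m.

-454 m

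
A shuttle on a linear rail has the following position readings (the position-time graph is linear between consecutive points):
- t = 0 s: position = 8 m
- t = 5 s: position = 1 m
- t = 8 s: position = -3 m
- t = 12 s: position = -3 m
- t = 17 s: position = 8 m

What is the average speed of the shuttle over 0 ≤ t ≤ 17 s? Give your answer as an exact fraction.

Average speed = (total path length)/(elapsed time); on a piecewise-linear x-t graph the path length is Σ|Δx|.
0–5 s: |Δx| = |1 − 8| = 7 m
5–8 s: |Δx| = |-3 − 1| = 4 m
8–12 s: |Δx| = |-3 − -3| = 0 m
12–17 s: |Δx| = |8 − -3| = 11 m
Total path = 22 m; average speed = 22/17 = 22/17 m/s.

22/17 m/s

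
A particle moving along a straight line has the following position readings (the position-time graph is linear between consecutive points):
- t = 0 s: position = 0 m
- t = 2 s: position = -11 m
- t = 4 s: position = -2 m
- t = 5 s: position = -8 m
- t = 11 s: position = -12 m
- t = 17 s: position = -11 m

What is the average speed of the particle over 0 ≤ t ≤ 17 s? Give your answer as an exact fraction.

Average speed = (total path length)/(elapsed time); on a piecewise-linear x-t graph the path length is Σ|Δx|.
0–2 s: |Δx| = |-11 − 0| = 11 m
2–4 s: |Δx| = |-2 − -11| = 9 m
4–5 s: |Δx| = |-8 − -2| = 6 m
5–11 s: |Δx| = |-12 − -8| = 4 m
11–17 s: |Δx| = |-11 − -12| = 1 m
Total path = 31 m; average speed = 31/17 = 31/17 m/s.

31/17 m/s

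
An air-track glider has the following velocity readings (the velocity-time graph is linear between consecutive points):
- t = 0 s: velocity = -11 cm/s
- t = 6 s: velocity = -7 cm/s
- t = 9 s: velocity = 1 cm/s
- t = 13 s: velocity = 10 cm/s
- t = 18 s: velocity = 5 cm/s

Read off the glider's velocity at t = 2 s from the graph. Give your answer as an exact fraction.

On 0–6 s the graph is linear from -11 to -7 cm/s: v(2) = -11 + (-7 − -11)·(2 − 0)/(6 − 0) = -29/3 cm/s.

-29/3 cm/s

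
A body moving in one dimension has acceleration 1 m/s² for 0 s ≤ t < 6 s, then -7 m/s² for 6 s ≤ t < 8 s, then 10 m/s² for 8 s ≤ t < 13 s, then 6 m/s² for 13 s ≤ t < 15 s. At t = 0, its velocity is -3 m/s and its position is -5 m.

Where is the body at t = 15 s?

147 m

On each constant-a segment, Δv = aΔt and Δx = v₀Δt + ½aΔt²; chain segment to segment.
0–6 s: v starts -3 m/s; Δx = -3·6 + ½·1·6² = 0 m; v ends 3 m/s.
6–8 s: v starts 3 m/s; Δx = 3·2 + ½·-7·2² = -8 m; v ends -11 m/s.
8–13 s: v starts -11 m/s; Δx = -11·5 + ½·10·5² = 70 m; v ends 39 m/s.
13–15 s: v starts 39 m/s; Δx = 39·2 + ½·6·2² = 90 m; v ends 51 m/s.
x(15) = -5 + Σ Δx = 147 m.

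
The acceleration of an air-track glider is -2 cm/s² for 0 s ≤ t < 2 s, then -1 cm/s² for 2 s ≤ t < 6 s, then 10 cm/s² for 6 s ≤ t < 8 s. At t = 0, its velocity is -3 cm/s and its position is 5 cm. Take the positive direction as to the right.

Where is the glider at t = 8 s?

On each constant-a segment, Δv = aΔt and Δx = v₀Δt + ½aΔt²; chain segment to segment.
0–2 s: v starts -3 cm/s; Δx = -3·2 + ½·-2·2² = -10 cm; v ends -7 cm/s.
2–6 s: v starts -7 cm/s; Δx = -7·4 + ½·-1·4² = -36 cm; v ends -11 cm/s.
6–8 s: v starts -11 cm/s; Δx = -11·2 + ½·10·2² = -2 cm; v ends 9 cm/s.
x(8) = 5 + Σ Δx = -43 cm.

-43 cm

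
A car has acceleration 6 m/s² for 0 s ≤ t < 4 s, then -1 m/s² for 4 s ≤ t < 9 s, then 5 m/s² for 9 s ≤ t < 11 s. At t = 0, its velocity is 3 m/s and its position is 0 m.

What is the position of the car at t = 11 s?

On each constant-a segment, Δv = aΔt and Δx = v₀Δt + ½aΔt²; chain segment to segment.
0–4 s: v starts 3 m/s; Δx = 3·4 + ½·6·4² = 60 m; v ends 27 m/s.
4–9 s: v starts 27 m/s; Δx = 27·5 + ½·-1·5² = 122.5 m; v ends 22 m/s.
9–11 s: v starts 22 m/s; Δx = 22·2 + ½·5·2² = 54 m; v ends 32 m/s.
x(11) = 0 + Σ Δx = 236.5 m.

236.5 m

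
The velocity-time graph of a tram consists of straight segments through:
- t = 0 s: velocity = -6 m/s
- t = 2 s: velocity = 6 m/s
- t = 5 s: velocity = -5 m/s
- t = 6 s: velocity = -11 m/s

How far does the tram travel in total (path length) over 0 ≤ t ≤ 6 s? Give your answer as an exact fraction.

Distance (not displacement) is the total path length: add the absolute areas under v-t.
0–2 s: v = 0 at t = 1 s; triangle areas 3 + 3 = 6 m
2–5 s: v = 0 at t = 40/11 s; triangle areas 54/11 + 75/22 = 183/22 m
5–6 s: |½(-5 + -11)(1)| = 8 m
Total distance = 491/22 m

491/22 m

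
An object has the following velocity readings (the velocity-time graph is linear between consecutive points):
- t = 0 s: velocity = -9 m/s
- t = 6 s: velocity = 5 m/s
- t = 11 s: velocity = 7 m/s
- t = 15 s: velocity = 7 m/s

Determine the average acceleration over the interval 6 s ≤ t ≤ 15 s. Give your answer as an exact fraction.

2/9 m/s²

Average acceleration = Δv/Δt = (7 − 5)/(15 − 6) = 2/9 m/s².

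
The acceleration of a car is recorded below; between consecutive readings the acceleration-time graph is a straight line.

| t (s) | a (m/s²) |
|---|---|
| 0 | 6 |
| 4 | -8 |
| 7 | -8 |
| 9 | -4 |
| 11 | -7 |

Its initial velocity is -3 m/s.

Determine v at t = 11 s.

Δv equals the area under the a-t graph; then v = v₀ + Δv.
0–4 s: ½(6 + -8)(4) = -4 m/s
4–7 s: -8 × 3 = -24 m/s
7–9 s: ½(-8 + -4)(2) = -12 m/s
9–11 s: ½(-4 + -7)(2) = -11 m/s
Δv = -51 m/s, so v(11) = -3 + (-51) = -54 m/s.

-54 m/s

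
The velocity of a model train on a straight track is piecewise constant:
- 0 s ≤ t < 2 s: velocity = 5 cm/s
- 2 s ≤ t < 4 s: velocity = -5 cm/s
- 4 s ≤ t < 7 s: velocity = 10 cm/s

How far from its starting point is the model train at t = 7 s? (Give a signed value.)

Net displacement equals the area under the velocity-time graph (areas below the axis count negative).
0–2 s: 5 × 2 = 10 cm
2–4 s: -5 × 2 = -10 cm
4–7 s: 10 × 3 = 30 cm
Net displacement = 30 cm

30 cm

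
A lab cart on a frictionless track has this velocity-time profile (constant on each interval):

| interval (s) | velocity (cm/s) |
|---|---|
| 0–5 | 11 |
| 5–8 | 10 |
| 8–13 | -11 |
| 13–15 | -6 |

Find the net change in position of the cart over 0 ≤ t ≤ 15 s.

Displacement is the signed area under the v-t curve.
0–5 s: 11 × 5 = 55 cm
5–8 s: 10 × 3 = 30 cm
8–13 s: -11 × 5 = -55 cm
13–15 s: -6 × 2 = -12 cm
Net displacement = 18 cm

18 cm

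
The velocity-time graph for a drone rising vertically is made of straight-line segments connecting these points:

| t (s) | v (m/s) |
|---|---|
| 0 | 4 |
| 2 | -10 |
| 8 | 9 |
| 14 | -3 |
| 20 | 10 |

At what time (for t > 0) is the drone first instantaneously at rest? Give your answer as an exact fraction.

v changes sign on 0–2 s (from 4 to -10); the graph is linear there, so v = 0 at t = 0 + (-4)·(2 − 0)/(-10 − 4) = 4/7 s.

t = 4/7 s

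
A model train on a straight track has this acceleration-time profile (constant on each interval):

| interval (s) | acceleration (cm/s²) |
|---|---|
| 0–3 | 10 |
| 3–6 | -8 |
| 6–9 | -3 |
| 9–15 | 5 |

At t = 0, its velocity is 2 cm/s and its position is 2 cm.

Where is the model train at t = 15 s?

207.5 cm

On each constant-a segment, Δv = aΔt and Δx = v₀Δt + ½aΔt²; chain segment to segment.
0–3 s: v starts 2 cm/s; Δx = 2·3 + ½·10·3² = 51 cm; v ends 32 cm/s.
3–6 s: v starts 32 cm/s; Δx = 32·3 + ½·-8·3² = 60 cm; v ends 8 cm/s.
6–9 s: v starts 8 cm/s; Δx = 8·3 + ½·-3·3² = 10.5 cm; v ends -1 cm/s.
9–15 s: v starts -1 cm/s; Δx = -1·6 + ½·5·6² = 84 cm; v ends 29 cm/s.
x(15) = 2 + Σ Δx = 207.5 cm.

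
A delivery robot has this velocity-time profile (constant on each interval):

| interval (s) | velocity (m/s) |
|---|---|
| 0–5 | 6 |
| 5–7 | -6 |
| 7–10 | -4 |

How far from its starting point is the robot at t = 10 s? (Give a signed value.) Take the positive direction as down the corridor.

Net displacement equals the area under the velocity-time graph (areas below the axis count negative).
0–5 s: 6 × 5 = 30 m
5–7 s: -6 × 2 = -12 m
7–10 s: -4 × 3 = -12 m
Net displacement = 6 m

6 m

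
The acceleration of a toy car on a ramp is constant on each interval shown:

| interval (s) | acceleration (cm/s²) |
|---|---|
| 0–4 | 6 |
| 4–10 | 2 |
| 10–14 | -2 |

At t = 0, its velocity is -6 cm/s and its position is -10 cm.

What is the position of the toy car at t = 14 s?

262 cm

On each constant-a segment, Δv = aΔt and Δx = v₀Δt + ½aΔt²; chain segment to segment.
0–4 s: v starts -6 cm/s; Δx = -6·4 + ½·6·4² = 24 cm; v ends 18 cm/s.
4–10 s: v starts 18 cm/s; Δx = 18·6 + ½·2·6² = 144 cm; v ends 30 cm/s.
10–14 s: v starts 30 cm/s; Δx = 30·4 + ½·-2·4² = 104 cm; v ends 22 cm/s.
x(14) = -10 + Σ Δx = 262 cm.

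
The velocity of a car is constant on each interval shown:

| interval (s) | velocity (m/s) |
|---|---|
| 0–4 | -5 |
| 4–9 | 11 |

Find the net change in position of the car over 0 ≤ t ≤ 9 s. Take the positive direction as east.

35 m

Net displacement equals the area under the velocity-time graph (areas below the axis count negative).
0–4 s: -5 × 4 = -20 m
4–9 s: 11 × 5 = 55 m
Net displacement = 35 m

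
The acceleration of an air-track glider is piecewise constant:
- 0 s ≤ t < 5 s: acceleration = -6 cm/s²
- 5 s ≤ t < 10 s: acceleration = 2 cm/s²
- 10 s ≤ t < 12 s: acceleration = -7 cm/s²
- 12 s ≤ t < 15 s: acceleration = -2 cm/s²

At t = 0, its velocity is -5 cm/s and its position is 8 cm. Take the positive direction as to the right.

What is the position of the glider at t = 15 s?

-432 cm

On each constant-a segment, Δv = aΔt and Δx = v₀Δt + ½aΔt²; chain segment to segment.
0–5 s: v starts -5 cm/s; Δx = -5·5 + ½·-6·5² = -100 cm; v ends -35 cm/s.
5–10 s: v starts -35 cm/s; Δx = -35·5 + ½·2·5² = -150 cm; v ends -25 cm/s.
10–12 s: v starts -25 cm/s; Δx = -25·2 + ½·-7·2² = -64 cm; v ends -39 cm/s.
12–15 s: v starts -39 cm/s; Δx = -39·3 + ½·-2·3² = -126 cm; v ends -45 cm/s.
x(15) = 8 + Σ Δx = -432 cm.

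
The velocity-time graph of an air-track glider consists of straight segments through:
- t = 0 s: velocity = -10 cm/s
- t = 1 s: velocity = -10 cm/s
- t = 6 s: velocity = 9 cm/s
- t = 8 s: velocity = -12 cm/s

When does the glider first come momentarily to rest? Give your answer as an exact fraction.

t = 69/19 s

v changes sign on 1–6 s (from -10 to 9); the graph is linear there, so v = 0 at t = 1 + (10)·(6 − 1)/(9 − -10) = 69/19 s.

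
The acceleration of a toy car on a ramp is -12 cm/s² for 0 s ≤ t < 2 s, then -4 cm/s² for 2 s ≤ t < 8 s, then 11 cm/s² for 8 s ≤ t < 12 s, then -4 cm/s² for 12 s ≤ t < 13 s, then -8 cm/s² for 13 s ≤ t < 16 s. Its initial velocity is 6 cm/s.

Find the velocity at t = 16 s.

Δv equals the area under the a-t graph; then v = v₀ + Δv.
0–2 s: -12 × 2 = -24 cm/s
2–8 s: -4 × 6 = -24 cm/s
8–12 s: 11 × 4 = 44 cm/s
12–13 s: -4 × 1 = -4 cm/s
13–16 s: -8 × 3 = -24 cm/s
Δv = -32 cm/s, so v(16) = 6 + (-32) = -26 cm/s.

-26 cm/s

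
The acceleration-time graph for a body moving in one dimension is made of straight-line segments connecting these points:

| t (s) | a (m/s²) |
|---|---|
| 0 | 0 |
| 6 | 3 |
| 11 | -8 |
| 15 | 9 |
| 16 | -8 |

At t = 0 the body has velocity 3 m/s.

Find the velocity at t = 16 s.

Δv equals the area under the a-t graph; then v = v₀ + Δv.
0–6 s: ½(0 + 3)(6) = 9 m/s
6–11 s: ½(3 + -8)(5) = -12.5 m/s
11–15 s: ½(-8 + 9)(4) = 2 m/s
15–16 s: ½(9 + -8)(1) = 0.5 m/s
Δv = -1 m/s, so v(16) = 3 + (-1) = 2 m/s.

2 m/s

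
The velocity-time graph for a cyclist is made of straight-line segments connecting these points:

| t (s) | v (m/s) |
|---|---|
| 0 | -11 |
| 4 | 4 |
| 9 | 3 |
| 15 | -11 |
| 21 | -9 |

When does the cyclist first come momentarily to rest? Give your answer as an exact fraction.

v changes sign on 0–4 s (from -11 to 4); the graph is linear there, so v = 0 at t = 0 + (11)·(4 − 0)/(4 − -11) = 44/15 s.

t = 44/15 s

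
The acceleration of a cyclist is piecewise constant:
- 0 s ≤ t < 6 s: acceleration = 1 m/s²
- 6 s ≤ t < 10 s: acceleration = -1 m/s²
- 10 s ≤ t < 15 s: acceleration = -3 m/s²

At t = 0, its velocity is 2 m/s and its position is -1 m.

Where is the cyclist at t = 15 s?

On each constant-a segment, Δv = aΔt and Δx = v₀Δt + ½aΔt²; chain segment to segment.
0–6 s: v starts 2 m/s; Δx = 2·6 + ½·1·6² = 30 m; v ends 8 m/s.
6–10 s: v starts 8 m/s; Δx = 8·4 + ½·-1·4² = 24 m; v ends 4 m/s.
10–15 s: v starts 4 m/s; Δx = 4·5 + ½·-3·5² = -17.5 m; v ends -11 m/s.
x(15) = -1 + Σ Δx = 35.5 m.

35.5 m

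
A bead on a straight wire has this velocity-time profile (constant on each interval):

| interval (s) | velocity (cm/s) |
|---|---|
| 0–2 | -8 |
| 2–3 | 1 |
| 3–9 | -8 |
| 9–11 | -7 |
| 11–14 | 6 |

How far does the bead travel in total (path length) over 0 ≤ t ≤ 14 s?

97 cm

Distance (not displacement) is the total path length: add the absolute areas under v-t.
0–2 s: |-8| × 2 = 16 cm
2–3 s: |1| × 1 = 1 cm
3–9 s: |-8| × 6 = 48 cm
9–11 s: |-7| × 2 = 14 cm
11–14 s: |6| × 3 = 18 cm
Total distance = 97 cm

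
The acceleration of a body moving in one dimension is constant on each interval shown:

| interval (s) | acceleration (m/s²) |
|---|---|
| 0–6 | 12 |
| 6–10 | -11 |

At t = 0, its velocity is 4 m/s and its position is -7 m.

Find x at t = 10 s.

On each constant-a segment, Δv = aΔt and Δx = v₀Δt + ½aΔt²; chain segment to segment.
0–6 s: v starts 4 m/s; Δx = 4·6 + ½·12·6² = 240 m; v ends 76 m/s.
6–10 s: v starts 76 m/s; Δx = 76·4 + ½·-11·4² = 216 m; v ends 32 m/s.
x(10) = -7 + Σ Δx = 449 m.

449 m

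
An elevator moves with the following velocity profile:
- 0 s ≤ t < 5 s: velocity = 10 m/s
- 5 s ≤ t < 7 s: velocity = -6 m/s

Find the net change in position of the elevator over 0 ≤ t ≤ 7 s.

38 m

Displacement is the signed area under the v-t curve.
0–5 s: 10 × 5 = 50 m
5–7 s: -6 × 2 = -12 m
Net displacement = 38 m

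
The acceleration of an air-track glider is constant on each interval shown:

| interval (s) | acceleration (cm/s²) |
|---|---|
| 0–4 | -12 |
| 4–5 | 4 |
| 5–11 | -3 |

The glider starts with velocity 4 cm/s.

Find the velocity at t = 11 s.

Δv equals the area under the a-t graph; then v = v₀ + Δv.
0–4 s: -12 × 4 = -48 cm/s
4–5 s: 4 × 1 = 4 cm/s
5–11 s: -3 × 6 = -18 cm/s
Δv = -62 cm/s, so v(11) = 4 + (-62) = -58 cm/s.

-58 cm/s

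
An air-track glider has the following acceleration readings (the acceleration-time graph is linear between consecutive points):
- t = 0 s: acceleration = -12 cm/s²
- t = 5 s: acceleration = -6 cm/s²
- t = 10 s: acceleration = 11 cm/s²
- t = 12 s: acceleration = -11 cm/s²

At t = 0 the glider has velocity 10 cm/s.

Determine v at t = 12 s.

Δv equals the area under the a-t graph; then v = v₀ + Δv.
0–5 s: ½(-12 + -6)(5) = -45 cm/s
5–10 s: ½(-6 + 11)(5) = 12.5 cm/s
10–12 s: ½(11 + -11)(2) = 0 cm/s
Δv = -32.5 cm/s, so v(12) = 10 + (-32.5) = -22.5 cm/s.

-22.5 cm/s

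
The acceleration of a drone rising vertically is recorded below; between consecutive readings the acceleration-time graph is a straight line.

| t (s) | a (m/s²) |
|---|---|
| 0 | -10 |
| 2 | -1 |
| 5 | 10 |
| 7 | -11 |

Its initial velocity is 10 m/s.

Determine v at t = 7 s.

Δv equals the area under the a-t graph; then v = v₀ + Δv.
0–2 s: ½(-10 + -1)(2) = -11 m/s
2–5 s: ½(-1 + 10)(3) = 13.5 m/s
5–7 s: ½(10 + -11)(2) = -1 m/s
Δv = 1.5 m/s, so v(7) = 10 + (1.5) = 11.5 m/s.

11.5 m/s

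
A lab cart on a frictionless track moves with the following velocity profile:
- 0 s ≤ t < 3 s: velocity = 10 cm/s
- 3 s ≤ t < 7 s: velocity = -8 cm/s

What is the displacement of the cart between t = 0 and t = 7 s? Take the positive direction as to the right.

-2 cm

Net displacement equals the area under the velocity-time graph (areas below the axis count negative).
0–3 s: 10 × 3 = 30 cm
3–7 s: -8 × 4 = -32 cm
Net displacement = -2 cm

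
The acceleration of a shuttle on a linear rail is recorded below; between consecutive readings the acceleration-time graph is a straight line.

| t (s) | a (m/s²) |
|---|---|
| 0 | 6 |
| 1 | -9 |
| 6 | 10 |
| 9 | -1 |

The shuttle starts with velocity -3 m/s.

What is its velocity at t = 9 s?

Δv equals the area under the a-t graph; then v = v₀ + Δv.
0–1 s: ½(6 + -9)(1) = -1.5 m/s
1–6 s: ½(-9 + 10)(5) = 2.5 m/s
6–9 s: ½(10 + -1)(3) = 13.5 m/s
Δv = 14.5 m/s, so v(9) = -3 + (14.5) = 11.5 m/s.

11.5 m/s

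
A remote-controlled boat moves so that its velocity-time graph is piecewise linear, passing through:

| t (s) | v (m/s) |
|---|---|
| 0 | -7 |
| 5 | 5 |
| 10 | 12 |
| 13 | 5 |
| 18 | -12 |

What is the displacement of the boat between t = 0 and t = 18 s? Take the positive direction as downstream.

Net displacement equals the area under the velocity-time graph (areas below the axis count negative).
0–5 s: ½(-7 + 5)(5) = -5 m
5–10 s: ½(5 + 12)(5) = 42.5 m
10–13 s: ½(12 + 5)(3) = 25.5 m
13–18 s: ½(5 + -12)(5) = -17.5 m
Net displacement = 45.5 m

45.5 m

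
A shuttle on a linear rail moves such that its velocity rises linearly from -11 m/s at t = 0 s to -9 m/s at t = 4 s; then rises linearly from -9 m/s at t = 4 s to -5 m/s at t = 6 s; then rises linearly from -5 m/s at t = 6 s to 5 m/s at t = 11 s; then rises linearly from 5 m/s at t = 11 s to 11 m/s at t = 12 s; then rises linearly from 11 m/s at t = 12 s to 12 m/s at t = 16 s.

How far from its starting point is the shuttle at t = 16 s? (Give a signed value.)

0 m

Displacement is the signed area under the v-t curve.
0–4 s: ½(-11 + -9)(4) = -40 m
4–6 s: ½(-9 + -5)(2) = -14 m
6–11 s: ½(-5 + 5)(5) = 0 m
11–12 s: ½(5 + 11)(1) = 8 m
12–16 s: ½(11 + 12)(4) = 46 m
Net displacement = 0 m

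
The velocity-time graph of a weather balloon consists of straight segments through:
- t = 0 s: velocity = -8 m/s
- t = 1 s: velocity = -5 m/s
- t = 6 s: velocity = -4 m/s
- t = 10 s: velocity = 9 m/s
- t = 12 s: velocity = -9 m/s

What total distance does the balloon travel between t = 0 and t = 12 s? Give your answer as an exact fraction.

Total distance travelled is ∫|v| dt — sum the magnitudes of each area piece.
0–1 s: |½(-8 + -5)(1)| = 6.5 m
1–6 s: |½(-5 + -4)(5)| = 22.5 m
6–10 s: v = 0 at t = 94/13 s; triangle areas 32/13 + 162/13 = 194/13 m
10–12 s: v = 0 at t = 11 s; triangle areas 4.5 + 4.5 = 9 m
Total distance = 688/13 m

688/13 m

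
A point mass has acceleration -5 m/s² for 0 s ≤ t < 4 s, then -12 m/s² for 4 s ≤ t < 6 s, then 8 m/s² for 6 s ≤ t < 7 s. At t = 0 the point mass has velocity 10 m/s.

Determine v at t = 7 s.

Δv equals the area under the a-t graph; then v = v₀ + Δv.
0–4 s: -5 × 4 = -20 m/s
4–6 s: -12 × 2 = -24 m/s
6–7 s: 8 × 1 = 8 m/s
Δv = -36 m/s, so v(7) = 10 + (-36) = -26 m/s.

-26 m/s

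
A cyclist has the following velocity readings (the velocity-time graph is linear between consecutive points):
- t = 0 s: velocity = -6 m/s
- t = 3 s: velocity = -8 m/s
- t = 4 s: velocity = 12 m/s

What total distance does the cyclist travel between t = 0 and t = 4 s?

Total distance travelled is ∫|v| dt — sum the magnitudes of each area piece.
0–3 s: |½(-6 + -8)(3)| = 21 m
3–4 s: v = 0 at t = 3.4 s; triangle areas 1.6 + 3.6 = 5.2 m
Total distance = 26.2 m

26.2 m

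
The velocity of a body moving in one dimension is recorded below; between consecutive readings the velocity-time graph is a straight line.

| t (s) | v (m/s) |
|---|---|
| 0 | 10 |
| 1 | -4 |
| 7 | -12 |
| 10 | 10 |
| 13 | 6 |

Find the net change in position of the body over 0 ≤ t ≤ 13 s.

-24 m

Net displacement equals the area under the velocity-time graph (areas below the axis count negative).
0–1 s: ½(10 + -4)(1) = 3 m
1–7 s: ½(-4 + -12)(6) = -48 m
7–10 s: ½(-12 + 10)(3) = -3 m
10–13 s: ½(10 + 6)(3) = 24 m
Net displacement = -24 m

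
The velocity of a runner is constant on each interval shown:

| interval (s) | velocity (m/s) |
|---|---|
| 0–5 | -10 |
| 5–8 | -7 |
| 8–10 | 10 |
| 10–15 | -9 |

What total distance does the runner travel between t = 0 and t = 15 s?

136 m

Total distance travelled is ∫|v| dt — sum the magnitudes of each area piece.
0–5 s: |-10| × 5 = 50 m
5–8 s: |-7| × 3 = 21 m
8–10 s: |10| × 2 = 20 m
10–15 s: |-9| × 5 = 45 m
Total distance = 136 m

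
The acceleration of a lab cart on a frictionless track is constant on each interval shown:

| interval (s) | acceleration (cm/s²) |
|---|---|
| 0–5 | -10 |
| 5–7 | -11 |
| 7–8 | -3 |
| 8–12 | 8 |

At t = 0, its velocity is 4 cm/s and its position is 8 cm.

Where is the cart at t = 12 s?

On each constant-a segment, Δv = aΔt and Δx = v₀Δt + ½aΔt²; chain segment to segment.
0–5 s: v starts 4 cm/s; Δx = 4·5 + ½·-10·5² = -105 cm; v ends -46 cm/s.
5–7 s: v starts -46 cm/s; Δx = -46·2 + ½·-11·2² = -114 cm; v ends -68 cm/s.
7–8 s: v starts -68 cm/s; Δx = -68·1 + ½·-3·1² = -69.5 cm; v ends -71 cm/s.
8–12 s: v starts -71 cm/s; Δx = -71·4 + ½·8·4² = -220 cm; v ends -39 cm/s.
x(12) = 8 + Σ Δx = -500.5 cm.

-500.5 cm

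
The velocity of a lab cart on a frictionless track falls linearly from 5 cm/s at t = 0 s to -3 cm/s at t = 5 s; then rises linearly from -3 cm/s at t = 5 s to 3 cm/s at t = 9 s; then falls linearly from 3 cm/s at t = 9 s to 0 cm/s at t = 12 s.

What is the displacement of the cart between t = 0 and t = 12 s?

9.5 cm

Net displacement equals the area under the velocity-time graph (areas below the axis count negative).
0–5 s: ½(5 + -3)(5) = 5 cm
5–9 s: ½(-3 + 3)(4) = 0 cm
9–12 s: ½(3 + 0)(3) = 4.5 cm
Net displacement = 9.5 cm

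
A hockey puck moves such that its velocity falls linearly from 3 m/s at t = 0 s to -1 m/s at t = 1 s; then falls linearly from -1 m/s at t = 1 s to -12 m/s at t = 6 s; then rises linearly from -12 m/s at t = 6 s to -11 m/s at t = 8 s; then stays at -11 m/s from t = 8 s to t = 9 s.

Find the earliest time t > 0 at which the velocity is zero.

t = 0.75 s

v changes sign on 0–1 s (from 3 to -1); the graph is linear there, so v = 0 at t = 0 + (-3)·(1 − 0)/(-1 − 3) = 0.75 s.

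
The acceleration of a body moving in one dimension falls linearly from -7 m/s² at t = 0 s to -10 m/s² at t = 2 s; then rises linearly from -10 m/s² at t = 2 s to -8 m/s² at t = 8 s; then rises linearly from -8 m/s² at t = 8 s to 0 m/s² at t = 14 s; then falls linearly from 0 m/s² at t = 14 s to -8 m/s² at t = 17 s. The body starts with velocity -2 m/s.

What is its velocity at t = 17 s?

Δv equals the area under the a-t graph; then v = v₀ + Δv.
0–2 s: ½(-7 + -10)(2) = -17 m/s
2–8 s: ½(-10 + -8)(6) = -54 m/s
8–14 s: ½(-8 + 0)(6) = -24 m/s
14–17 s: ½(0 + -8)(3) = -12 m/s
Δv = -107 m/s, so v(17) = -2 + (-107) = -109 m/s.

-109 m/s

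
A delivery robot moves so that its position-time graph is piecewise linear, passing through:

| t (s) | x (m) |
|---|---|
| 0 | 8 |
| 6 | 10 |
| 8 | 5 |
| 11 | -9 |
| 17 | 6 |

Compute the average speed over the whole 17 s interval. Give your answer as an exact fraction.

Average speed = (total path length)/(elapsed time); on a piecewise-linear x-t graph the path length is Σ|Δx|.
0–6 s: |Δx| = |10 − 8| = 2 m
6–8 s: |Δx| = |5 − 10| = 5 m
8–11 s: |Δx| = |-9 − 5| = 14 m
11–17 s: |Δx| = |6 − -9| = 15 m
Total path = 36 m; average speed = 36/17 = 36/17 m/s.

36/17 m/s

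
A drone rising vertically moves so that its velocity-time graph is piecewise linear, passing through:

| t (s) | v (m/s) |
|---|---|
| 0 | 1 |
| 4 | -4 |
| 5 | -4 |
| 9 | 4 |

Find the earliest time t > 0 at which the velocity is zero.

v changes sign on 0–4 s (from 1 to -4); the graph is linear there, so v = 0 at t = 0 + (-1)·(4 − 0)/(-4 − 1) = 0.8 s.

t = 0.8 s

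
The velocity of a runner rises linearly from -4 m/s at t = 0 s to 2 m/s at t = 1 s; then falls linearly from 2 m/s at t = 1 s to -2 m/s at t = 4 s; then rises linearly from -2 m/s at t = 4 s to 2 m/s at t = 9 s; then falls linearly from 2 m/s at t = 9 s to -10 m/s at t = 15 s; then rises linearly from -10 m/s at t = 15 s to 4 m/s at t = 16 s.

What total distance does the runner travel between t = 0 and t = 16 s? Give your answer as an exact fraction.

Distance (not displacement) is the total path length: add the absolute areas under v-t.
0–1 s: v = 0 at t = 2/3 s; triangle areas 4/3 + 1/3 = 5/3 m
1–4 s: v = 0 at t = 2.5 s; triangle areas 1.5 + 1.5 = 3 m
4–9 s: v = 0 at t = 6.5 s; triangle areas 2.5 + 2.5 = 5 m
9–15 s: v = 0 at t = 10 s; triangle areas 1 + 25 = 26 m
15–16 s: v = 0 at t = 110/7 s; triangle areas 25/7 + 4/7 = 29/7 m
Total distance = 836/21 m

836/21 m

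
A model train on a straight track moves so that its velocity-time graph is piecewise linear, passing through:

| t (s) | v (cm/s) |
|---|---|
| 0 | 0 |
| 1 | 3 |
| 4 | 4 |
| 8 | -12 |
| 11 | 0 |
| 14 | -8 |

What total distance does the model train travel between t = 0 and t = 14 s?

62 cm

Total distance travelled is ∫|v| dt — sum the magnitudes of each area piece.
0–1 s: |½(0 + 3)(1)| = 1.5 cm
1–4 s: |½(3 + 4)(3)| = 10.5 cm
4–8 s: v = 0 at t = 5 s; triangle areas 2 + 18 = 20 cm
8–11 s: |½(-12 + 0)(3)| = 18 cm
11–14 s: |½(0 + -8)(3)| = 12 cm
Total distance = 62 cm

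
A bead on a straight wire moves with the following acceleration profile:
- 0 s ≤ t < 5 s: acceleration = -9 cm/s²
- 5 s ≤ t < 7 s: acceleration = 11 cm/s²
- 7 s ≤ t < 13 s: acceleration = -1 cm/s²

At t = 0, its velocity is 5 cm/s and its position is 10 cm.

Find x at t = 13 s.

On each constant-a segment, Δv = aΔt and Δx = v₀Δt + ½aΔt²; chain segment to segment.
0–5 s: v starts 5 cm/s; Δx = 5·5 + ½·-9·5² = -87.5 cm; v ends -40 cm/s.
5–7 s: v starts -40 cm/s; Δx = -40·2 + ½·11·2² = -58 cm; v ends -18 cm/s.
7–13 s: v starts -18 cm/s; Δx = -18·6 + ½·-1·6² = -126 cm; v ends -24 cm/s.
x(13) = 10 + Σ Δx = -261.5 cm.

-261.5 cm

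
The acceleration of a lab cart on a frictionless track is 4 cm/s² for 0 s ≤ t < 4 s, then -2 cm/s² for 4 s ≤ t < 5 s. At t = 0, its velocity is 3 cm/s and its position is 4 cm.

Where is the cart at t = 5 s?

66 cm

On each constant-a segment, Δv = aΔt and Δx = v₀Δt + ½aΔt²; chain segment to segment.
0–4 s: v starts 3 cm/s; Δx = 3·4 + ½·4·4² = 44 cm; v ends 19 cm/s.
4–5 s: v starts 19 cm/s; Δx = 19·1 + ½·-2·1² = 18 cm; v ends 17 cm/s.
x(5) = 4 + Σ Δx = 66 cm.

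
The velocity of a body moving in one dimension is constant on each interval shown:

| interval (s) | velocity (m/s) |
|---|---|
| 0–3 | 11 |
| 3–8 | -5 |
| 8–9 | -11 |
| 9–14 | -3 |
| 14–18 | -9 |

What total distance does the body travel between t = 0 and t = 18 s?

120 m

Distance (not displacement) is the total path length: add the absolute areas under v-t.
0–3 s: |11| × 3 = 33 m
3–8 s: |-5| × 5 = 25 m
8–9 s: |-11| × 1 = 11 m
9–14 s: |-3| × 5 = 15 m
14–18 s: |-9| × 4 = 36 m
Total distance = 120 m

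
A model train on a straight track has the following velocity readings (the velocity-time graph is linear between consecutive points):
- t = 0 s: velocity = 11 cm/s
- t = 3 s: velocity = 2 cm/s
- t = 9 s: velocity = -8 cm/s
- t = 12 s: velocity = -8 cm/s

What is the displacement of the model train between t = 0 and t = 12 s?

Displacement is the signed area under the v-t curve.
0–3 s: ½(11 + 2)(3) = 19.5 cm
3–9 s: ½(2 + -8)(6) = -18 cm
9–12 s: -8 × 3 = -24 cm
Net displacement = -22.5 cm

-22.5 cm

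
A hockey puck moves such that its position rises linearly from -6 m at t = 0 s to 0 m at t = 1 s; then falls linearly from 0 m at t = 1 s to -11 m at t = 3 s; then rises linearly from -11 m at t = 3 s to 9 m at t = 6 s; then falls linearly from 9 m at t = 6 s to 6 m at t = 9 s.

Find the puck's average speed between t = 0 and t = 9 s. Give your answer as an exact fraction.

Average speed = (total path length)/(elapsed time); on a piecewise-linear x-t graph the path length is Σ|Δx|.
0–1 s: |Δx| = |0 − -6| = 6 m
1–3 s: |Δx| = |-11 − 0| = 11 m
3–6 s: |Δx| = |9 − -11| = 20 m
6–9 s: |Δx| = |6 − 9| = 3 m
Total path = 40 m; average speed = 40/9 = 40/9 m/s.

40/9 m/s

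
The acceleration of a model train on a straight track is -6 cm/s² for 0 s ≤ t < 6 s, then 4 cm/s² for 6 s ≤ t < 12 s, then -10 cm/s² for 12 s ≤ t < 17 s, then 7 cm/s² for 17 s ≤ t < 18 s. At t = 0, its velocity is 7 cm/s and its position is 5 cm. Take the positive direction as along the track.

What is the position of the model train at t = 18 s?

On each constant-a segment, Δv = aΔt and Δx = v₀Δt + ½aΔt²; chain segment to segment.
0–6 s: v starts 7 cm/s; Δx = 7·6 + ½·-6·6² = -66 cm; v ends -29 cm/s.
6–12 s: v starts -29 cm/s; Δx = -29·6 + ½·4·6² = -102 cm; v ends -5 cm/s.
12–17 s: v starts -5 cm/s; Δx = -5·5 + ½·-10·5² = -150 cm; v ends -55 cm/s.
17–18 s: v starts -55 cm/s; Δx = -55·1 + ½·7·1² = -51.5 cm; v ends -48 cm/s.
x(18) = 5 + Σ Δx = -364.5 cm.

-364.5 cm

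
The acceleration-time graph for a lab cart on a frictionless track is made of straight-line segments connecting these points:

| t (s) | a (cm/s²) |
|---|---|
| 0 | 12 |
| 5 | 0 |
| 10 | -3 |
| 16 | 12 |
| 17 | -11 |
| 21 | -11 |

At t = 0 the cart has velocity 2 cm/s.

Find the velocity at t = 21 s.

8 cm/s

Δv equals the area under the a-t graph; then v = v₀ + Δv.
0–5 s: ½(12 + 0)(5) = 30 cm/s
5–10 s: ½(0 + -3)(5) = -7.5 cm/s
10–16 s: ½(-3 + 12)(6) = 27 cm/s
16–17 s: ½(12 + -11)(1) = 0.5 cm/s
17–21 s: -11 × 4 = -44 cm/s
Δv = 6 cm/s, so v(21) = 2 + (6) = 8 cm/s.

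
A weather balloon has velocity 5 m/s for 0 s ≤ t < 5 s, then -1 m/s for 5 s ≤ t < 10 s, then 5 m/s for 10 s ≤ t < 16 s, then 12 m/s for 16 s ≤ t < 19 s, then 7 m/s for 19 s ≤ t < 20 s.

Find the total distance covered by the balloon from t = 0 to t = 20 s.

103 m

Total distance travelled is ∫|v| dt — sum the magnitudes of each area piece.
0–5 s: |5| × 5 = 25 m
5–10 s: |-1| × 5 = 5 m
10–16 s: |5| × 6 = 30 m
16–19 s: |12| × 3 = 36 m
19–20 s: |7| × 1 = 7 m
Total distance = 103 m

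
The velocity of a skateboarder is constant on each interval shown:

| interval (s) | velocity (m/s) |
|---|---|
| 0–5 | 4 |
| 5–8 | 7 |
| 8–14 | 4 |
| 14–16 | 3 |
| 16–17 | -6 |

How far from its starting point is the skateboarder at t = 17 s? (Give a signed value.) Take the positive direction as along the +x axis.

Net displacement equals the area under the velocity-time graph (areas below the axis count negative).
0–5 s: 4 × 5 = 20 m
5–8 s: 7 × 3 = 21 m
8–14 s: 4 × 6 = 24 m
14–16 s: 3 × 2 = 6 m
16–17 s: -6 × 1 = -6 m
Net displacement = 65 m

65 m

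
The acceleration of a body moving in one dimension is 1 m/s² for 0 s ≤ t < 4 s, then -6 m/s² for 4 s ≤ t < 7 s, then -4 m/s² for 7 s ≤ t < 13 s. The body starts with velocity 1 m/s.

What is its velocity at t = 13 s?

Δv equals the area under the a-t graph; then v = v₀ + Δv.
0–4 s: 1 × 4 = 4 m/s
4–7 s: -6 × 3 = -18 m/s
7–13 s: -4 × 6 = -24 m/s
Δv = -38 m/s, so v(13) = 1 + (-38) = -37 m/s.

-37 m/s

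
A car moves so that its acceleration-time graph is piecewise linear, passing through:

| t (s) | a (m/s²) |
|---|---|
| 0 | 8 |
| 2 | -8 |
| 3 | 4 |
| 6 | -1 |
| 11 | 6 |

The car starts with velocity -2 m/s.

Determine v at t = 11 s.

Δv equals the area under the a-t graph; then v = v₀ + Δv.
0–2 s: ½(8 + -8)(2) = 0 m/s
2–3 s: ½(-8 + 4)(1) = -2 m/s
3–6 s: ½(4 + -1)(3) = 4.5 m/s
6–11 s: ½(-1 + 6)(5) = 12.5 m/s
Δv = 15 m/s, so v(11) = -2 + (15) = 13 m/s.

13 m/s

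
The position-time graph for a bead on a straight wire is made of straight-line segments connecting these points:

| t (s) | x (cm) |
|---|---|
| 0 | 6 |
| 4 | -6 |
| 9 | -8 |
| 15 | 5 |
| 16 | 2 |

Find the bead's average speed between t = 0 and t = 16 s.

Average speed = (total path length)/(elapsed time); on a piecewise-linear x-t graph the path length is Σ|Δx|.
0–4 s: |Δx| = |-6 − 6| = 12 cm
4–9 s: |Δx| = |-8 − -6| = 2 cm
9–15 s: |Δx| = |5 − -8| = 13 cm
15–16 s: |Δx| = |2 − 5| = 3 cm
Total path = 30 cm; average speed = 30/16 = 1.875 cm/s.

1.875 cm/s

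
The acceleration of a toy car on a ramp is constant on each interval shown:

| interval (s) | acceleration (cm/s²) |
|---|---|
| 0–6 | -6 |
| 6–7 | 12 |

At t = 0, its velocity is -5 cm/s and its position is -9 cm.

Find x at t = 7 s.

On each constant-a segment, Δv = aΔt and Δx = v₀Δt + ½aΔt²; chain segment to segment.
0–6 s: v starts -5 cm/s; Δx = -5·6 + ½·-6·6² = -138 cm; v ends -41 cm/s.
6–7 s: v starts -41 cm/s; Δx = -41·1 + ½·12·1² = -35 cm; v ends -29 cm/s.
x(7) = -9 + Σ Δx = -182 cm.

-182 cm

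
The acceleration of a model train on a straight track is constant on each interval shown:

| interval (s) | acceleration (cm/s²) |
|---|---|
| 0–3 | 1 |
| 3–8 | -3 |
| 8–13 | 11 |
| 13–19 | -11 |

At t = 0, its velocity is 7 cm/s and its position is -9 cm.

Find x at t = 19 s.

On each constant-a segment, Δv = aΔt and Δx = v₀Δt + ½aΔt²; chain segment to segment.
0–3 s: v starts 7 cm/s; Δx = 7·3 + ½·1·3² = 25.5 cm; v ends 10 cm/s.
3–8 s: v starts 10 cm/s; Δx = 10·5 + ½·-3·5² = 12.5 cm; v ends -5 cm/s.
8–13 s: v starts -5 cm/s; Δx = -5·5 + ½·11·5² = 112.5 cm; v ends 50 cm/s.
13–19 s: v starts 50 cm/s; Δx = 50·6 + ½·-11·6² = 102 cm; v ends -16 cm/s.
x(19) = -9 + Σ Δx = 243.5 cm.

243.5 cm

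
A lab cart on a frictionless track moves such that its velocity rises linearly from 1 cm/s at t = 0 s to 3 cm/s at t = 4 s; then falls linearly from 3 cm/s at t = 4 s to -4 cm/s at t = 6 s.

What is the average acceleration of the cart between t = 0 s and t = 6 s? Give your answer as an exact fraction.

Average acceleration = Δv/Δt = (-4 − 1)/(6 − 0) = -5/6 cm/s².

-5/6 cm/s²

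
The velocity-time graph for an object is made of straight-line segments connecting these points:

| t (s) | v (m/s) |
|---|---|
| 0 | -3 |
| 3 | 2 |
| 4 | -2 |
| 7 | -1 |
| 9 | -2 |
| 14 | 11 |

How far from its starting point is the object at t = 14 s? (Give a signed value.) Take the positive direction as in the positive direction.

13.5 m

Net displacement equals the area under the velocity-time graph (areas below the axis count negative).
0–3 s: ½(-3 + 2)(3) = -1.5 m
3–4 s: ½(2 + -2)(1) = 0 m
4–7 s: ½(-2 + -1)(3) = -4.5 m
7–9 s: ½(-1 + -2)(2) = -3 m
9–14 s: ½(-2 + 11)(5) = 22.5 m
Net displacement = 13.5 m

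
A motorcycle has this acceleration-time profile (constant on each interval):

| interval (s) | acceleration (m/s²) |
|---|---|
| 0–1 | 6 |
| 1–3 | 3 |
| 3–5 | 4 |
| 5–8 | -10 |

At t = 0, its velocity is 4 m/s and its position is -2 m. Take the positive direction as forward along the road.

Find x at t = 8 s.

98 m

On each constant-a segment, Δv = aΔt and Δx = v₀Δt + ½aΔt²; chain segment to segment.
0–1 s: v starts 4 m/s; Δx = 4·1 + ½·6·1² = 7 m; v ends 10 m/s.
1–3 s: v starts 10 m/s; Δx = 10·2 + ½·3·2² = 26 m; v ends 16 m/s.
3–5 s: v starts 16 m/s; Δx = 16·2 + ½·4·2² = 40 m; v ends 24 m/s.
5–8 s: v starts 24 m/s; Δx = 24·3 + ½·-10·3² = 27 m; v ends -6 m/s.
x(8) = -2 + Σ Δx = 98 m.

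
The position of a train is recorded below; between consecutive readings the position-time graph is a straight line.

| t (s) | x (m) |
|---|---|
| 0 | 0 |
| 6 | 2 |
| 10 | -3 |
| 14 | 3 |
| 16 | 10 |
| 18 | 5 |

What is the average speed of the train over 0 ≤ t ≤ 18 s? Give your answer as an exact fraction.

25/18 m/s

Average speed = (total path length)/(elapsed time); on a piecewise-linear x-t graph the path length is Σ|Δx|.
0–6 s: |Δx| = |2 − 0| = 2 m
6–10 s: |Δx| = |-3 − 2| = 5 m
10–14 s: |Δx| = |3 − -3| = 6 m
14–16 s: |Δx| = |10 − 3| = 7 m
16–18 s: |Δx| = |5 − 10| = 5 m
Total path = 25 m; average speed = 25/18 = 25/18 m/s.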